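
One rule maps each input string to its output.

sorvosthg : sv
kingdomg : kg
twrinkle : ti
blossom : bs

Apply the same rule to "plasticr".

Looking at the pairs, the operation is to keep one character in every 3, starting at position 1 (positions 1st, 4th, 7th, ...), then delete the last character.
On "plasticr": the first step gives "psc", and the second then gives "ps".

ps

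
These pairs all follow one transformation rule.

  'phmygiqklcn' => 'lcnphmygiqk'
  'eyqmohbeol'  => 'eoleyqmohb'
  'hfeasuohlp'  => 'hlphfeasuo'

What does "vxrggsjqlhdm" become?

hdmvxrggsjql

Rule — move the last 3 characters to the front (rotate right by 3).
For "vxrggsjqlhdm" the result is "hdmvxrggsjql".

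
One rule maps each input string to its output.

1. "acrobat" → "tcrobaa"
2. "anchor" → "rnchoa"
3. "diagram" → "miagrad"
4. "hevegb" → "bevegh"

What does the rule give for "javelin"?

navelij

In each case the input is transformed by: swap the first and last characters.
Applying that to "javelin" gives "navelij".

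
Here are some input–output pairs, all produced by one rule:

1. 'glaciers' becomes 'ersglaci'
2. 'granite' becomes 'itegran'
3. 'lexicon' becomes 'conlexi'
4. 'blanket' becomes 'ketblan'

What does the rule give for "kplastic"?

What's happening: move the last 3 characters to the front (rotate right by 3).
So "kplastic" becomes "tickplas".

tickplas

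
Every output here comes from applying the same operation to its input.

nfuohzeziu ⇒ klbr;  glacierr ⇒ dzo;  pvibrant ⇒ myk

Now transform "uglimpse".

rfp

Rule — keep one character in every 3, starting at position 1 (positions 1st, 4th, 7th, ...), then shift every letter 3 places backward in the alphabet (wrapping around).
On "uglimpse": the first step gives "uis", and the second then gives "rfp".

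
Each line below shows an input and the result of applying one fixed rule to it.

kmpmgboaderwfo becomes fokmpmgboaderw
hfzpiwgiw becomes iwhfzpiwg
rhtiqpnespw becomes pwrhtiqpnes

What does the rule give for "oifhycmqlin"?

In each case the input is transformed by: move the last 2 characters to the front (rotate right by 2).
For "oifhycmqlin" the result is "inoifhycmql".

inoifhycmql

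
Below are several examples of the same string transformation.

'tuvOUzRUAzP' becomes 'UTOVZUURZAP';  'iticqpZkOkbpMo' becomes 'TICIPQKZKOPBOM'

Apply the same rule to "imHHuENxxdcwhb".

MIHHEUXNDXWCBH

Each output is the input with this applied: swap each adjacent pair of characters (1↔2, 3↔4, ...), then convert every letter to uppercase.
On "imHHuENxxdcwhb": the first step gives "miHHEuxNdxwcbh", and the second then gives "MIHHEUXNDXWCBH".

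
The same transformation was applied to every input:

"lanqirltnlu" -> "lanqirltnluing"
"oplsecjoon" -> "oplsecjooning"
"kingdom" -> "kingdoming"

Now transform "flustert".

flusterting

The pattern: append "ing".
"flustert" → "flusterting".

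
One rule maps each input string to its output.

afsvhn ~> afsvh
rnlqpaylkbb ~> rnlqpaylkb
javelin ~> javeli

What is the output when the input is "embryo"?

In each case the input is transformed by: delete the last character.
So "embryo" becomes "embry".

embry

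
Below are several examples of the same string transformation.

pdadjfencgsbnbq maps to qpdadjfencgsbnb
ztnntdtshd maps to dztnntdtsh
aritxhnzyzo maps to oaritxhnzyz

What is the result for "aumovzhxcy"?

What's happening: move the last character to the front.
"aumovzhxcy" → "yaumovzhxc".

yaumovzhxc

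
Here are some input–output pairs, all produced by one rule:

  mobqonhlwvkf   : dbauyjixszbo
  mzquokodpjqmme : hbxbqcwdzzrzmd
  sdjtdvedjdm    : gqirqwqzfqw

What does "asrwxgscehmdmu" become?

Rule — shift every letter 13 places forward in the alphabet (wrapping around) — i.e. ROT13, then move the first 3 characters to the end (rotate left by 3).
Applying both steps to "asrwxgscehmdmu": "nfejktfpruzqzh", then "jktfpruzqzhnfe".

jktfpruzqzhnfe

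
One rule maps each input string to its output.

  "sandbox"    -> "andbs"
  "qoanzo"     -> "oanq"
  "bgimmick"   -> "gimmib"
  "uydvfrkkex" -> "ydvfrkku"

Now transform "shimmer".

The transformation: delete the last 2 characters, then move the first character to the end.
Starting from "shimmer": after the first operation, "shimm"; after the second, "himms".

himms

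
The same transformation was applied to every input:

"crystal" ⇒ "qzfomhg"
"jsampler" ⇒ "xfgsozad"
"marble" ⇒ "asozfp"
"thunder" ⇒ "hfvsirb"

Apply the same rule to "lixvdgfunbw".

The rule is to shift every letter 12 places backward in the alphabet (wrapping around), then take characters alternately from the front and the back (1st, last, 2nd, 2nd-last, ...).
Working it through for "lixvdgfunbw": intermediate "zwljrutibpk", final "zkwplbjirtu".

zkwplbjirtu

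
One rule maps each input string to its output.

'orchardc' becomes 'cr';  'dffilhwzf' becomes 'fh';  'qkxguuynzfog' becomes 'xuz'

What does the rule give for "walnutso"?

lt

The transformation: delete the last character, then keep one character in every 3, starting at position 3 (positions 3rd, 6th, 9th, ...).
"walnutso" → "lt".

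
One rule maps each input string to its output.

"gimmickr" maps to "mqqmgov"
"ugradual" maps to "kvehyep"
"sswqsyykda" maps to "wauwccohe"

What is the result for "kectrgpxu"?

igxvktby

Rule — delete the first character, then shift every letter 4 places forward in the alphabet (wrapping around).
"kectrgpxu" → "ectrgpxu" → "igxvktby".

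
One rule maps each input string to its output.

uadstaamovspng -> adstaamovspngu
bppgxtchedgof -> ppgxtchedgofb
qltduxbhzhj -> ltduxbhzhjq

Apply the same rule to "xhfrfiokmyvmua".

hfrfiokmyvmuax

In each case the input is transformed by: move the first character to the end.
On "xhfrfiokmyvmua" that produces "hfrfiokmyvmuax".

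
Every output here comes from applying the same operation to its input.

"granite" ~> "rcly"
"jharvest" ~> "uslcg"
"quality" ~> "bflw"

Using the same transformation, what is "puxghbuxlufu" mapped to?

afirsmfiw

What's happening: delete the last 3 characters, then shift every letter 11 places forward in the alphabet (wrapping around).
Doing the same to "puxghbuxlufu": "afirsmfiw".
(Check on "granite": → "gran" → "rcly" ✓)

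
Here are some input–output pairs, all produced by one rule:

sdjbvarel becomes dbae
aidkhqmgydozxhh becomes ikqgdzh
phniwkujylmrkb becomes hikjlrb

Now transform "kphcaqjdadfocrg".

pcqddor

The transformation: keep every other character starting from the second (positions 2nd, 4th, 6th, ...).
Doing the same to "kphcaqjdadfocrg": "pcqddor".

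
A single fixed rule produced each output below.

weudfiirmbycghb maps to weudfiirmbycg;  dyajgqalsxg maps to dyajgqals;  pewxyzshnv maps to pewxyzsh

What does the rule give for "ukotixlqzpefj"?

ukotixlqzpe

What's happening: delete the last 2 characters.
So "ukotixlqzpefj" becomes "ukotixlqzpe".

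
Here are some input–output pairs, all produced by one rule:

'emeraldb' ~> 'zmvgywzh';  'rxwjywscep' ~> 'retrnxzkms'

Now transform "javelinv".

Each output is the input with this applied: shift every letter 5 places backward in the alphabet (wrapping around), then move the first 2 characters to the end (rotate left by 2).
Starting from "javelinv": after the first operation, "evqzgdiq"; after the second, "qzgdiqev".

qzgdiqev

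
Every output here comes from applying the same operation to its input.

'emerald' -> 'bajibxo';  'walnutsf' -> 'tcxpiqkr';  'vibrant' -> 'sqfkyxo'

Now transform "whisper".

Each output is the input with this applied: shift every letter 3 places backward in the alphabet (wrapping around), then take characters alternately from the front and the back (1st, last, 2nd, 2nd-last, ...).
For "whisper" the result is "toebfmp".
(Check on "vibrant": → "sfyoxkq" → "sqfkyxo" ✓)

toebfmp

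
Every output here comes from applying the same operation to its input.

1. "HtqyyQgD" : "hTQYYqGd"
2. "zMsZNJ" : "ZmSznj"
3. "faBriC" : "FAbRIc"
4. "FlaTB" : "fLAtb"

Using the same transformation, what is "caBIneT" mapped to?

CAbiNEt

What's happening: flip the case of every letter.
"caBIneT" → "CAbiNEt".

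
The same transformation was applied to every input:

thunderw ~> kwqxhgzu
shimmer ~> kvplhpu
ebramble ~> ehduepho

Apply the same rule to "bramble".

uepdoeh

Looking at the pairs, the operation is to swap each adjacent pair of characters (1↔2, 3↔4, ...), then shift every letter 3 places forward in the alphabet (wrapping around).
Working it through for "bramble": intermediate "rbmalbe", final "uepdoeh".
(Check on "shimmer": → "hsmiemr" → "kvplhpu" ✓)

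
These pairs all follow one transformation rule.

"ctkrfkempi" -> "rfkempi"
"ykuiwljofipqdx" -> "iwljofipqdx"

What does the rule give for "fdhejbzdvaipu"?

ejbzdvaipu

Rule — delete the first 3 characters.
Doing the same to "fdhejbzdvaipu": "ejbzdvaipu".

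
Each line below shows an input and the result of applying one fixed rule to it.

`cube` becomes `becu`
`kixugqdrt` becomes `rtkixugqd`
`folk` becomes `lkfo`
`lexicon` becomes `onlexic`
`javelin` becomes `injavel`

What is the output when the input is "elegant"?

Rule — move the last 2 characters to the front (rotate right by 2).
"elegant" → "ntelega".

ntelega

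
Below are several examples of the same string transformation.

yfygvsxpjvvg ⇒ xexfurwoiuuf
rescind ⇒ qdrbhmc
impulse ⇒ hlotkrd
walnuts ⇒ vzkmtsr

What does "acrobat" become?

Rule — shift every letter 1 place backward in the alphabet (wrapping around).
Doing the same to "acrobat": "zbqnazs".

zbqnazs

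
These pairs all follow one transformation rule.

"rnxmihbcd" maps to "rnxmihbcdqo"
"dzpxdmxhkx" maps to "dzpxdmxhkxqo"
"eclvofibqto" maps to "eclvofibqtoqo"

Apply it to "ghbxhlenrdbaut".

ghbxhlenrdbautqo

Each output is the input with this applied: append "qo".
On "ghbxhlenrdbaut" that produces "ghbxhlenrdbautqo".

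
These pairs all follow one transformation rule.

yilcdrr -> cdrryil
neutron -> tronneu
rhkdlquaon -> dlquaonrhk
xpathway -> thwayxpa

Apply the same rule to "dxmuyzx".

Rule — move the first 3 characters to the end (rotate left by 3).
Applying that to "dxmuyzx" gives "uyzxdxm".

uyzxdxm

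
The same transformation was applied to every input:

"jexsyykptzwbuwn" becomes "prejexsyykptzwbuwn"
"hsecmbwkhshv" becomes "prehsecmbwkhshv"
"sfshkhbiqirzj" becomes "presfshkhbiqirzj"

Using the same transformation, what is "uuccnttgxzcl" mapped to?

What's happening: prepend "pre".
For "uuccnttgxzcl" the result is "preuuccnttgxzcl".

preuuccnttgxzcl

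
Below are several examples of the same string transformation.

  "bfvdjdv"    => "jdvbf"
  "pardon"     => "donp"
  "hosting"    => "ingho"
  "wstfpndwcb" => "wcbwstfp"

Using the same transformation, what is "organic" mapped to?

nicor

Each output is the input with this applied: move the last 3 characters to the front (rotate right by 3), then delete the last 2 characters.
Starting from "organic": after the first operation, "nicorga"; after the second, "nicor".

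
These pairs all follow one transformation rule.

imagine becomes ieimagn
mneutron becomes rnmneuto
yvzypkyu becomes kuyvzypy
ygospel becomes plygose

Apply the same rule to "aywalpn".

lnaywap

The pattern: move the last 2 characters to the front (rotate right by 2), then swap the first and last characters.
For "aywalpn", step one produces "pnaywal"; step two turns that into "lnaywap".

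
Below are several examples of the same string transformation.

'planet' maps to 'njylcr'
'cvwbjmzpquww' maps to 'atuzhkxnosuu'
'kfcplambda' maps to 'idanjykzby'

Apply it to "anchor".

ylafmp

The pattern: shift every letter 2 places backward in the alphabet (wrapping around).
Applying that to "anchor" gives "ylafmp".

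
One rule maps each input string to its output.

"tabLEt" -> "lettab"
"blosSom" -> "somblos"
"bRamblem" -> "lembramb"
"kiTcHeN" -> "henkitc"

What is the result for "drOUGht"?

Rule — move the last 3 characters to the front (rotate right by 3), then convert every letter to lowercase.
Applying both steps to "drOUGht": "GhtdrOU", then "ghtdrou".

ghtdrou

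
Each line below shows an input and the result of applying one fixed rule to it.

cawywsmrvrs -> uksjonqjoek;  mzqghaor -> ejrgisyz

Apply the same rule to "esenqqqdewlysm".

In each case the input is transformed by: shift every letter 8 places backward in the alphabet (wrapping around), then take characters alternately from the front and the back (1st, last, 2nd, 2nd-last, ...).
For "esenqqqdewlysm", step one produces "wkwfiiivwodqke"; step two turns that into "wekkwqfdioiwiv".

wekkwqfdioiwiv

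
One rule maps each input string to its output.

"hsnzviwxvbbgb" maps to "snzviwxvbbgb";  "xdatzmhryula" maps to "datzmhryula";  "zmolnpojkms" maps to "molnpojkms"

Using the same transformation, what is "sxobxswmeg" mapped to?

xobxswmeg

The pattern: delete the first character.
"sxobxswmeg" → "xobxswmeg".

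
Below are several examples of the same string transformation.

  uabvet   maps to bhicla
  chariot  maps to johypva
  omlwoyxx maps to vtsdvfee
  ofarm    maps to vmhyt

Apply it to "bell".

ilss

The rule is to shift every letter 7 places forward in the alphabet (wrapping around).
Doing the same to "bell": "ilss".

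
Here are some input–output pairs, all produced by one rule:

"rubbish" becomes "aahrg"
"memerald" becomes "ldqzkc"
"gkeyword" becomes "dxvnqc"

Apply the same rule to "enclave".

bkzud

The pattern: shift every letter 1 place backward in the alphabet (wrapping around), then delete the first 2 characters.
For "enclave", step one produces "dmbkzud"; step two turns that into "bkzud".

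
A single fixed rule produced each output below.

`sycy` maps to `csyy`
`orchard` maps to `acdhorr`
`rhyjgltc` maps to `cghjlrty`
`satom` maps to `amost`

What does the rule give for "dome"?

The pattern: sort the characters into alphabetical order.
On "dome" that produces "demo".

demo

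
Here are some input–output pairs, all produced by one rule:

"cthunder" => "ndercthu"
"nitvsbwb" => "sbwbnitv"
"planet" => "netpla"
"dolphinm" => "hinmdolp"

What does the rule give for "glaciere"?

iereglac

The pattern: swap the front and back halves of the string.
For "glaciere" the result is "iereglac".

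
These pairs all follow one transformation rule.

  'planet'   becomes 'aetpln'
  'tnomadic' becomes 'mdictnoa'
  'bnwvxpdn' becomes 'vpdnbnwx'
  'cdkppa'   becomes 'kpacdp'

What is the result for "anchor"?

coranh

Looking at the pairs, the operation is to swap the front and back halves of the string, then swap the first and last characters.
Starting from "anchor": after the first operation, "horanc"; after the second, "coranh".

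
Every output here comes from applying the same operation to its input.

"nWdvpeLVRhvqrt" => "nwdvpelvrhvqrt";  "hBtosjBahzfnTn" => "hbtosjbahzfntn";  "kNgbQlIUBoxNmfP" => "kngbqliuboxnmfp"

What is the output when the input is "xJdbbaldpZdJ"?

xjdbbaldpzdj

In each case the input is transformed by: convert every letter to lowercase.
Applying that to "xJdbbaldpZdJ" gives "xjdbbaldpzdj".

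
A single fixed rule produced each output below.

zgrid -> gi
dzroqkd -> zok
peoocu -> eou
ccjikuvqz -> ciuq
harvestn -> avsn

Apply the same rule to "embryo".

The rule is to keep every other character starting from the second (positions 2nd, 4th, 6th, ...).
Applying that to "embryo" gives "mro".

mro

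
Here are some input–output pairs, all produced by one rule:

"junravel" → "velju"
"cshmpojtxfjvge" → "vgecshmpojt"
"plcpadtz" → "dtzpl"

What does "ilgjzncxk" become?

cxkilg

Looking at the pairs, the operation is to move the last 3 characters to the front (rotate right by 3), then delete the last 3 characters.
Working it through for "ilgjzncxk": intermediate "cxkilgjzn", final "cxkilg".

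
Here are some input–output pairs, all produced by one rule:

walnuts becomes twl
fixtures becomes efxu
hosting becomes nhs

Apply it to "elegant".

The rule is to move the last 3 characters to the front (rotate right by 3), then keep every other character starting from the second (positions 2nd, 4th, 6th, ...).
Applying both steps to "elegant": "anteleg", then "nee".

nee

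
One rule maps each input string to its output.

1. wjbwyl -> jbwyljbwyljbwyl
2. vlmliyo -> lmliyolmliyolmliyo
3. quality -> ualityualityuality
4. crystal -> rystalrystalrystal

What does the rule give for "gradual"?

radualradualradual

Each output is the input with this applied: delete the first character, then write the whole string 3 times in a row.
On "gradual": the first step gives "radual", and the second then gives "radualradualradual".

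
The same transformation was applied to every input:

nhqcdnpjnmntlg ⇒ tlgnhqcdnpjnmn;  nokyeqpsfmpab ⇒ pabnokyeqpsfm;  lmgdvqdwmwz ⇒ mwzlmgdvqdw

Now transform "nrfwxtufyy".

What's happening: move the last 3 characters to the front (rotate right by 3).
Applying that to "nrfwxtufyy" gives "fyynrfwxtu".

fyynrfwxtu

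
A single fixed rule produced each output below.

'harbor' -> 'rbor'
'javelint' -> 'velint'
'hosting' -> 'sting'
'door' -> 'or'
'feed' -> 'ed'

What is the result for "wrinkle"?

inkle

The transformation: delete the first 2 characters.
So "wrinkle" becomes "inkle".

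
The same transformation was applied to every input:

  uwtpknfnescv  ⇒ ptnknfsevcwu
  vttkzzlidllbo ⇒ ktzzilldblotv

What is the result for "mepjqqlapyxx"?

Each output is the input with this applied: swap each adjacent pair of characters (1↔2, 3↔4, ...), then move the first 2 characters to the end (rotate left by 2).
On "mepjqqlapyxx" that produces "jpqqalypxxem".
(Check on "vttkzzlidllbo": → "tvktzzilldblo" → "ktzzilldblotv" ✓)

jpqqalypxxem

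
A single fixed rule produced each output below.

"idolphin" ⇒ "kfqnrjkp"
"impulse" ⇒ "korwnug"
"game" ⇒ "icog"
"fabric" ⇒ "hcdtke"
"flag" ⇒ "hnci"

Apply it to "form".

Rule — shift every letter 2 places forward in the alphabet (wrapping around).
Applying that to "form" gives "hqto".

hqto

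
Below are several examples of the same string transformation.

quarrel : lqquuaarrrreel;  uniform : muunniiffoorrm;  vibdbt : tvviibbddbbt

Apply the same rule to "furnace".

In each case the input is transformed by: double every character, then move the last character to the front.
On "furnace": the first step gives "ffuurrnnaaccee", and the second then gives "effuurrnnaacce".

effuurrnnaacce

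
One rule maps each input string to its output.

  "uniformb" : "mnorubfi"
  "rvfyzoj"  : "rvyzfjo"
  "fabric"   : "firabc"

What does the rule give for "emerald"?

elmrade

Each output is the input with this applied: sort the characters into alphabetical order, then move the first 3 characters to the end (rotate left by 3).
Starting from "emerald": after the first operation, "adeelmr"; after the second, "elmrade".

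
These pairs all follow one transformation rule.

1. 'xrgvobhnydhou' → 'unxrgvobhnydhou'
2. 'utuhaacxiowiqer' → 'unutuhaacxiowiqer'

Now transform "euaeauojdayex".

uneuaeauojdayex

The pattern: prepend "un".
For "euaeauojdayex" the result is "uneuaeauojdayex".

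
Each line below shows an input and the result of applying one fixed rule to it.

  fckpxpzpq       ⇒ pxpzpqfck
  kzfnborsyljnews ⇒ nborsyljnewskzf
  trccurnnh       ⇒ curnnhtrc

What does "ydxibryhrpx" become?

In each case the input is transformed by: move the first 3 characters to the end (rotate left by 3).
So "ydxibryhrpx" becomes "ibryhrpxydx".

ibryhrpxydx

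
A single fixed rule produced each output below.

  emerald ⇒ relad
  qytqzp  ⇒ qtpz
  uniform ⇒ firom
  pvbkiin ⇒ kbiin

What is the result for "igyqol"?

Each output is the input with this applied: delete the first 2 characters, then swap each adjacent pair of characters (1↔2, 3↔4, ...).
Starting from "igyqol": after the first operation, "yqol"; after the second, "qylo".

qylo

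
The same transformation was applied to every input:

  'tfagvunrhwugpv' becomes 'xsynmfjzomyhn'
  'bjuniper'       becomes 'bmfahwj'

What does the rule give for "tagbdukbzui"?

In each case the input is transformed by: delete the first character, then shift every letter 8 places backward in the alphabet (wrapping around).
For "tagbdukbzui", step one produces "agbdukbzui"; step two turns that into "sytvmctrma".

sytvmctrma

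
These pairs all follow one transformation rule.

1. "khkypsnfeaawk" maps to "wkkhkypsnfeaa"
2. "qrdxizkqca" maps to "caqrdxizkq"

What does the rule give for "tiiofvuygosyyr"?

The transformation: move the last 2 characters to the front (rotate right by 2).
On "tiiofvuygosyyr" that produces "yrtiiofvuygosy".

yrtiiofvuygosy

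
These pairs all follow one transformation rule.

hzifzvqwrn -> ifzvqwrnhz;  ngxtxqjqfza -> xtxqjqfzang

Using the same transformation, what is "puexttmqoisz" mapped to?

Each output is the input with this applied: move the first 2 characters to the end (rotate left by 2).
On "puexttmqoisz" that produces "exttmqoiszpu".

exttmqoiszpu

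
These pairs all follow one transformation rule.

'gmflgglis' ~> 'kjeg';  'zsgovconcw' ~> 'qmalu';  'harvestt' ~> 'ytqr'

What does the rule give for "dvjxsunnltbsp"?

In each case the input is transformed by: keep every other character starting from the second (positions 2nd, 4th, 6th, ...), then shift every letter 2 places backward in the alphabet (wrapping around).
On "dvjxsunnltbsp" that produces "tvslrq".

tvslrq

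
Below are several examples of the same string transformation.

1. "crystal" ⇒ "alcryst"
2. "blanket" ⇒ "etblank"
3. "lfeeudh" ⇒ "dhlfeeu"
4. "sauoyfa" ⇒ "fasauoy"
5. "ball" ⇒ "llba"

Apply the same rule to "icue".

Looking at the pairs, the operation is to move the last 2 characters to the front (rotate right by 2).
Applying that to "icue" gives "ueic".

ueic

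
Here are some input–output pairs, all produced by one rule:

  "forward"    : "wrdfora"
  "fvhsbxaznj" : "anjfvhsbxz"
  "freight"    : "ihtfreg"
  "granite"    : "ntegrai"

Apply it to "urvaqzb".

In each case the input is transformed by: move the last 3 characters to the front (rotate right by 3), then swap the first and last characters.
Working it through for "urvaqzb": intermediate "qzburva", final "azburvq".
(Check on "forward": → "ardforw" → "wrdfora" ✓)

azburvq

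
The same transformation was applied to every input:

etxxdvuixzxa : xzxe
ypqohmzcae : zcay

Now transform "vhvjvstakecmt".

ecmv

Rule — swap the first and last characters, then keep only the last 4 characters.
Applying both steps to "vhvjvstakecmt": "thvjvstakecmv", then "ecmv".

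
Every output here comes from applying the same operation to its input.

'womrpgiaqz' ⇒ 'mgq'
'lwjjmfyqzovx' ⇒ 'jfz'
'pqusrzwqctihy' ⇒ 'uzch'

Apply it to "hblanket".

lk

The pattern: delete the last character, then keep one character in every 3, starting at position 3 (positions 3rd, 6th, 9th, ...).
"hblanket" → "hblanke" → "lk".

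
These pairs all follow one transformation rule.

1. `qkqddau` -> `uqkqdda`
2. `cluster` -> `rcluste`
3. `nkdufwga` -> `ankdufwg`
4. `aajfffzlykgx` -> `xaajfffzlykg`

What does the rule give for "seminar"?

The transformation: move the last character to the front.
"seminar" → "rsemina".

rsemina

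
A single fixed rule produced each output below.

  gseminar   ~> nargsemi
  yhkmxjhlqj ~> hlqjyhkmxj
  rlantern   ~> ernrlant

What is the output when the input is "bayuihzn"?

The pattern: swap the front and back halves of the string, then move the first character to the end.
Starting from "bayuihzn": after the first operation, "ihznbayu"; after the second, "hznbayui".

hznbayui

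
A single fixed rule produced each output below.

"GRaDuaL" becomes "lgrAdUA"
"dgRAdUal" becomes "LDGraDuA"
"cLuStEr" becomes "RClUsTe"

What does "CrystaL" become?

The transformation: flip the case of every letter, then move the last character to the front.
Working it through for "CrystaL": intermediate "cRYSTAl", final "lcRYSTA".

lcRYSTA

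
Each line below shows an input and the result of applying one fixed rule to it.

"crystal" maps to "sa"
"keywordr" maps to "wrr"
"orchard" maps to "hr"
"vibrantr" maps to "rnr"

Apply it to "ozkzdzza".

zza

Rule — delete the first 2 characters, then keep every other character starting from the second (positions 2nd, 4th, 6th, ...).
On "ozkzdzza": the first step gives "kzdzza", and the second then gives "zza".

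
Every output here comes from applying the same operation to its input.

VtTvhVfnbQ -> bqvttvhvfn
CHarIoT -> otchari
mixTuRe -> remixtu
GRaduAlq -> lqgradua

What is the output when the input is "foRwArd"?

Each output is the input with this applied: move the last 2 characters to the front (rotate right by 2), then convert every letter to lowercase.
Applying both steps to "foRwArd": "rdfoRwA", then "rdforwa".

rdforwa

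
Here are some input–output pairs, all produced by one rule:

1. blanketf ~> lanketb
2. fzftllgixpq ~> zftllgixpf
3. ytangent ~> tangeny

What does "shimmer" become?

In each case the input is transformed by: delete the last character, then move the first character to the end.
"shimmer" → "himmes".

himmes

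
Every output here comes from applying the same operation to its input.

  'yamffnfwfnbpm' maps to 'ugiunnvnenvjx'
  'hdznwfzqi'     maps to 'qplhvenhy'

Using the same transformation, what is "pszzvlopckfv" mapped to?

dxahhdtwxksn

The pattern: move the last character to the front, then shift every letter 8 places forward in the alphabet (wrapping around).
For "pszzvlopckfv", step one produces "vpszzvlopckf"; step two turns that into "dxahhdtwxksn".
(Check on "hdznwfzqi": → "ihdznwfzq" → "qplhvenhy" ✓)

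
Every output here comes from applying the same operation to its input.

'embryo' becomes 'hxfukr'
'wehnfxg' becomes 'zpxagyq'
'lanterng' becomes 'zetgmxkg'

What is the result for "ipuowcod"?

Rule — shift every letter 7 places backward in the alphabet (wrapping around), then move the last character to the front.
On "ipuowcod": the first step gives "binhpvhw", and the second then gives "wbinhpvh".

wbinhpvh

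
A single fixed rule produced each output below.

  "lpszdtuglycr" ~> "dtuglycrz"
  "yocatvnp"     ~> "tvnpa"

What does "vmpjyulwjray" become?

yulwjrayj

What's happening: delete the first 3 characters, then move the first character to the end.
On "vmpjyulwjray": the first step gives "jyulwjray", and the second then gives "yulwjrayj".
(Check on "lpszdtuglycr": → "zdtuglycr" → "dtuglycrz" ✓)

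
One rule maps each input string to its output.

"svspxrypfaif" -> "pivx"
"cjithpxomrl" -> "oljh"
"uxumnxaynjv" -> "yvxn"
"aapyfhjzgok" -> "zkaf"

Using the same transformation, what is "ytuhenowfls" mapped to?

wste

The pattern: keep one character in every 3, starting at position 2 (positions 2nd, 5th, 8th, ...), then swap the front and back halves of the string.
On "ytuhenowfls": the first step gives "tews", and the second then gives "wste".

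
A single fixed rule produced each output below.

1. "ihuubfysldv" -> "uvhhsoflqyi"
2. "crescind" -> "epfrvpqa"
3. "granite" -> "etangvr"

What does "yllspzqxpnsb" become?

ylfymckdacof

The transformation: swap each adjacent pair of characters (1↔2, 3↔4, ...), then shift every letter 13 places forward in the alphabet (wrapping around) — i.e. ROT13.
Starting from "yllspzqxpnsb": after the first operation, "lyslzpxqnpbs"; after the second, "ylfymckdacof".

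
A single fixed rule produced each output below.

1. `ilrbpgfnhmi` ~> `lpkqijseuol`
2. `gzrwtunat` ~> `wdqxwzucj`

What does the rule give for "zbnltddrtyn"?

qbwuggwoqec

Rule — reverse the string, then shift every letter 3 places forward in the alphabet (wrapping around).
Starting from "zbnltddrtyn": after the first operation, "nytrddtlnbz"; after the second, "qbwuggwoqec".
(Check on "gzrwtunat": → "tanutwrzg" → "wdqxwzucj" ✓)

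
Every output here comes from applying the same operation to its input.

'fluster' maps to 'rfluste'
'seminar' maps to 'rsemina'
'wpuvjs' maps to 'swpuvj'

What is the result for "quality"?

yqualit

The transformation: move the last character to the front.
Doing the same to "quality": "yqualit".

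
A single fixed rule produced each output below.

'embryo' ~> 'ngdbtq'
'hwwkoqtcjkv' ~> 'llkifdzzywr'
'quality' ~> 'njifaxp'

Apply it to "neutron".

jigdcct

The transformation: sort the characters into reverse alphabetical order, then shift every letter 11 places backward in the alphabet (wrapping around).
Applying both steps to "neutron": "utronne", then "jigdcct".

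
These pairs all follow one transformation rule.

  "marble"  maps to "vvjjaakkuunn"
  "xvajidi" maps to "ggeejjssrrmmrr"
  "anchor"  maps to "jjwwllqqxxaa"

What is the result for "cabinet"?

Rule — double every character, then shift every letter 9 places forward in the alphabet (wrapping around).
On "cabinet": the first step gives "ccaabbiinneett", and the second then gives "lljjkkrrwwnncc".

lljjkkrrwwnncc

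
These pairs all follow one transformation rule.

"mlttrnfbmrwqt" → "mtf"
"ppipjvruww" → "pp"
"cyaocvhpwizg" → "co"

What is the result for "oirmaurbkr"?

om

The transformation: keep one character in every 3, starting at position 1 (positions 1st, 4th, 7th, ...), then delete the last 2 characters.
Doing the same to "oirmaurbkr": "om".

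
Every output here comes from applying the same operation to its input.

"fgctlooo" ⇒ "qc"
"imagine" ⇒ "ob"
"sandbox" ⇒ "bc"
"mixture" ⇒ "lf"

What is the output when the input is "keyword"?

mf

Rule — keep one character in every 3, starting at position 3 (positions 3rd, 6th, 9th, ...), then shift every letter 12 places backward in the alphabet (wrapping around).
On "keyword": the first step gives "yr", and the second then gives "mf".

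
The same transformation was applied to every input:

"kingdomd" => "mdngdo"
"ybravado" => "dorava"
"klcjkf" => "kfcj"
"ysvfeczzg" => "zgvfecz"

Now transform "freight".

Rule — delete the first 2 characters, then move the last 2 characters to the front (rotate right by 2).
On "freight" that produces "hteig".
(Check on "kingdomd": → "ngdomd" → "mdngdo" ✓)

hteig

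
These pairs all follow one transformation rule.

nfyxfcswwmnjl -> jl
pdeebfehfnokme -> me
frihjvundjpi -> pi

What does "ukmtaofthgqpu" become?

pu

The transformation: keep only the last 2 characters.
For "ukmtaofthgqpu" the result is "pu".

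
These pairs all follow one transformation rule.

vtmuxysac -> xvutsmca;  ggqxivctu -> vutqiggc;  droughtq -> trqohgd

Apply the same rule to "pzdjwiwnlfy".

Rule — sort the characters into reverse alphabetical order, then delete the first character.
For "pzdjwiwnlfy", step one produces "zywwpnljifd"; step two turns that into "ywwpnljifd".

ywwpnljifd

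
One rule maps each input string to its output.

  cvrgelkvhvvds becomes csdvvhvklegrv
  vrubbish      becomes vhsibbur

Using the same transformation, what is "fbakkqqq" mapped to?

fqqqkkab

Each output is the input with this applied: move the first character to the end, then reverse the string.
On "fbakkqqq" that produces "fqqqkkab".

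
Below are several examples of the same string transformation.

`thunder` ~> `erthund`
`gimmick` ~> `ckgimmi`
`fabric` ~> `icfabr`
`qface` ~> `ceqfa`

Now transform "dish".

Rule — move the last 2 characters to the front (rotate right by 2).
For "dish" the result is "shdi".

shdi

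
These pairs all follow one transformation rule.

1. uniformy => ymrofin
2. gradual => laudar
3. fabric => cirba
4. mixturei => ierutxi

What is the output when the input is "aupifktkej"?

jektkfipu

The pattern: reverse the string, then delete the last character.
For "aupifktkej", step one produces "jektkfipua"; step two turns that into "jektkfipu".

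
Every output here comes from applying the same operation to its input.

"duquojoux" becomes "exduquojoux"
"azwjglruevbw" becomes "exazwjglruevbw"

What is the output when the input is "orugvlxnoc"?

exorugvlxnoc

Looking at the pairs, the operation is to prepend "ex".
For "orugvlxnoc" the result is "exorugvlxnoc".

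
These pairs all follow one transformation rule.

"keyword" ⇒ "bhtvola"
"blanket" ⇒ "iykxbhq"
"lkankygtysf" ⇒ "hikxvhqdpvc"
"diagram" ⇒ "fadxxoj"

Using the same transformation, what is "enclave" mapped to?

kbizsxb

In each case the input is transformed by: shift every letter 3 places backward in the alphabet (wrapping around), then swap each adjacent pair of characters (1↔2, 3↔4, ...).
On "enclave": the first step gives "bkzixsb", and the second then gives "kbizsxb".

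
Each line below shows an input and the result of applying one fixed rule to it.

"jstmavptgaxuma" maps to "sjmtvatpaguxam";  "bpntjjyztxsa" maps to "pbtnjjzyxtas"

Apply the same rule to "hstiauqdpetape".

Looking at the pairs, the operation is to swap each adjacent pair of characters (1↔2, 3↔4, ...).
Applying that to "hstiauqdpetape" gives "shituadqepatep".

shituadqepatep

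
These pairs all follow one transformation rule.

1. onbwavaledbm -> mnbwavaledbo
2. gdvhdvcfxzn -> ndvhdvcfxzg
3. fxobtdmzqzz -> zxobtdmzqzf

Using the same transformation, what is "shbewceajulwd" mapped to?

Each output is the input with this applied: swap the first and last characters.
Applying that to "shbewceajulwd" gives "dhbewceajulws".

dhbewceajulws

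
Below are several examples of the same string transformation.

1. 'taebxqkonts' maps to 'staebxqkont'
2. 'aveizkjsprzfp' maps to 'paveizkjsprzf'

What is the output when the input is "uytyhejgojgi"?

Looking at the pairs, the operation is to move the last character to the front.
For "uytyhejgojgi" the result is "iuytyhejgojg".

iuytyhejgojg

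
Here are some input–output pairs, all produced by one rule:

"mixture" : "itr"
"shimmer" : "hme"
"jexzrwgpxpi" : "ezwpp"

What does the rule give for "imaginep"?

The transformation: keep every other character starting from the second (positions 2nd, 4th, 6th, ...).
On "imaginep" that produces "mgnp".

mgnp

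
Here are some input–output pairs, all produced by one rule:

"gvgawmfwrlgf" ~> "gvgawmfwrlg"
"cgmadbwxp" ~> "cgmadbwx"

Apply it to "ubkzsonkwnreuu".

The pattern: delete the last character.
Doing the same to "ubkzsonkwnreuu": "ubkzsonkwnreu".

ubkzsonkwnreu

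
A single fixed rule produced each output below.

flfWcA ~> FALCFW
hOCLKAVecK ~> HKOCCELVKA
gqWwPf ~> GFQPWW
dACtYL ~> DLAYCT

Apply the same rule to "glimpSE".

The pattern: take characters alternately from the front and the back (1st, last, 2nd, 2nd-last, ...), then convert every letter to uppercase.
Applying that to "glimpSE" gives "GELSIPM".

GELSIPM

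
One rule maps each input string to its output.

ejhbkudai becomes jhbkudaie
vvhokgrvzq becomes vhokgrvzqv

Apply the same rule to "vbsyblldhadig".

Rule — move the first character to the end.
So "vbsyblldhadig" becomes "bsyblldhadigv".

bsyblldhadigv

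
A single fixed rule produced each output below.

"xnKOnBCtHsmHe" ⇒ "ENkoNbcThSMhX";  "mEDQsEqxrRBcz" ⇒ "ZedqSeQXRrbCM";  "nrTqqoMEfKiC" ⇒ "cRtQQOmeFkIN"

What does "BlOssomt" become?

TLoSSOMb

The rule is to swap the first and last characters, then flip the case of every letter.
On "BlOssomt" that produces "TLoSSOMb".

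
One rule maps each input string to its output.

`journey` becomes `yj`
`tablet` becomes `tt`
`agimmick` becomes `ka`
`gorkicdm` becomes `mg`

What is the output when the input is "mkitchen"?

nm

Rule — move the first character to the end, then keep only the last 2 characters.
Applying that to "mkitchen" gives "nm".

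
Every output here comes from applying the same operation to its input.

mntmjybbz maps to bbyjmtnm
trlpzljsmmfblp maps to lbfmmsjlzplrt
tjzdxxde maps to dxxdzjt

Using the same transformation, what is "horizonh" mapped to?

Rule — delete the last character, then reverse the string.
Applying both steps to "horizonh": "horizon", then "noziroh".

noziroh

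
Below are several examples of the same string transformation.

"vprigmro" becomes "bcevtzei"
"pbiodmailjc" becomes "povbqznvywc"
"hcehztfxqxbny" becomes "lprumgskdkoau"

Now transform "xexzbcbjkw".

jrkmopowxk

The pattern: shift every letter 13 places forward in the alphabet (wrapping around) — i.e. ROT13, then swap the first and last characters.
Working it through for "xexzbcbjkw": intermediate "krkmopowxj", final "jrkmopowxk".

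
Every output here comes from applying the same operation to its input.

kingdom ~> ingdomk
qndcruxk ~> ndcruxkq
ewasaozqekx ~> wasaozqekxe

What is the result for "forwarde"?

orwardef

The rule is to move the first character to the end.
Doing the same to "forwarde": "orwardef".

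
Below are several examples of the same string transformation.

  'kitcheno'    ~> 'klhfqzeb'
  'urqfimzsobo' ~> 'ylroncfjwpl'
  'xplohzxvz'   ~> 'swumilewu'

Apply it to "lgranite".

What's happening: shift every letter 3 places backward in the alphabet (wrapping around), then move the last 2 characters to the front (rotate right by 2).
Applying both steps to "lgranite": "idoxkfqb", then "qbidoxkf".

qbidoxkf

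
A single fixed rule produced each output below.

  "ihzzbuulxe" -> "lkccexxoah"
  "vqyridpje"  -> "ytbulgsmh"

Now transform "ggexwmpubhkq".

jjhazpsxeknt

The transformation: shift every letter 3 places forward in the alphabet (wrapping around).
"ggexwmpubhkq" → "jjhazpsxeknt".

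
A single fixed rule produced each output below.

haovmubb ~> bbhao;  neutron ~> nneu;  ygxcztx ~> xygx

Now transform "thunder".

rthu

The rule is to move the first 3 characters to the end (rotate left by 3), then delete the first 3 characters.
"thunder" → "rthu".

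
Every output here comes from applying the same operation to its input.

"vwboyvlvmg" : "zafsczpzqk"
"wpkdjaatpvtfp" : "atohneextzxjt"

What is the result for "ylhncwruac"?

What's happening: shift every letter 4 places forward in the alphabet (wrapping around).
"ylhncwruac" → "cplrgavyeg".

cplrgavyeg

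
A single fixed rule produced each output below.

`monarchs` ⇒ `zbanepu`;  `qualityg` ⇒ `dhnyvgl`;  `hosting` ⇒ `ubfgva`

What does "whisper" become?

What's happening: shift every letter 13 places forward in the alphabet (wrapping around) — i.e. ROT13, then delete the last character.
On "whisper": the first step gives "juvfcre", and the second then gives "juvfcr".

juvfcr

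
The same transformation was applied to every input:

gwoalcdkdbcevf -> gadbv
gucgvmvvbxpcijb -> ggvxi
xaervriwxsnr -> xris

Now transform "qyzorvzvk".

Rule — keep one character in every 3, starting at position 1 (positions 1st, 4th, 7th, ...).
For "qyzorvzvk" the result is "qoz".

qoz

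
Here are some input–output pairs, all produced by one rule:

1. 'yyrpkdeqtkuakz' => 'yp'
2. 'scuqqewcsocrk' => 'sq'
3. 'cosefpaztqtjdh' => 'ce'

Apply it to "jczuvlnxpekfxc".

The rule is to keep one character in every 3, starting at position 1 (positions 1st, 4th, 7th, ...), then delete the last 3 characters.
"jczuvlnxpekfxc" → "junex" → "ju".

ju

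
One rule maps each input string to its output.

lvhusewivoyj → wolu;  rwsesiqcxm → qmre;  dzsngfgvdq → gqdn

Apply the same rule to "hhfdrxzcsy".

Rule — keep one character in every 3, starting at position 1 (positions 1st, 4th, 7th, ...), then move the last 2 characters to the front (rotate right by 2).
Applying both steps to "hhfdrxzcsy": "hdzy", then "zyhd".

zyhd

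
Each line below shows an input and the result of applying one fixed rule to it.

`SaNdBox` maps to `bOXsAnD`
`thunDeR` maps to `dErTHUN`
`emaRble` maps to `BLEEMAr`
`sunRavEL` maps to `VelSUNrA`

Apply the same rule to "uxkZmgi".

MGIUXKz

Looking at the pairs, the operation is to flip the case of every letter, then move the last 3 characters to the front (rotate right by 3).
Starting from "uxkZmgi": after the first operation, "UXKzMGI"; after the second, "MGIUXKz".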